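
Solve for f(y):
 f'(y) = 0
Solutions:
 f(y) = C1


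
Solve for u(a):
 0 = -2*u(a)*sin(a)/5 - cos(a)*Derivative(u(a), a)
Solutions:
 u(a) = C1*cos(a)^(2/5)


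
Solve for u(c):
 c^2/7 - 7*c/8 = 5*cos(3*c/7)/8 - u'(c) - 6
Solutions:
 u(c) = C1 - c^3/21 + 7*c^2/16 - 6*c + 35*sin(3*c/7)/24


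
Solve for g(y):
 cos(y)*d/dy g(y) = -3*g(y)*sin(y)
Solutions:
 g(y) = C1*cos(y)^3


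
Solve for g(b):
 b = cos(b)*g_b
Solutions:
 g(b) = C1 + Integral(b/cos(b), b)


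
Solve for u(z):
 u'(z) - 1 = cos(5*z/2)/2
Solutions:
 u(z) = C1 + z + sin(5*z/2)/5


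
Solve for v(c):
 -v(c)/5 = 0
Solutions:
 v(c) = 0


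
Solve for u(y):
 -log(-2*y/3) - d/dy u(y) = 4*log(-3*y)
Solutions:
 u(y) = C1 - 5*y*log(-y) + y*(5 - log(54))


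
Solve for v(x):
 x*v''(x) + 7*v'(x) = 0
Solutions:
 v(x) = C1 + C2/x^6


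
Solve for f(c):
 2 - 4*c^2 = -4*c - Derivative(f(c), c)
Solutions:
 f(c) = C1 + 4*c^3/3 - 2*c^2 - 2*c


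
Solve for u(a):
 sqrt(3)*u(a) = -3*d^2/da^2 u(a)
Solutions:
 u(a) = C1*sin(3^(3/4)*a/3) + C2*cos(3^(3/4)*a/3)


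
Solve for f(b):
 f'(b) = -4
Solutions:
 f(b) = C1 - 4*b


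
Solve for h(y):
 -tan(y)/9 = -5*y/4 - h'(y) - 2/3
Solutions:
 h(y) = C1 - 5*y^2/8 - 2*y/3 - log(cos(y))/9


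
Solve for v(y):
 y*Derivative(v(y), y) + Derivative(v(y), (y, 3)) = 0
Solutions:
 v(y) = C1 + Integral(C2*airyai(-y) + C3*airybi(-y), y)


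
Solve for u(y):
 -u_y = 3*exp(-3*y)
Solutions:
 u(y) = C1 + exp(-3*y)


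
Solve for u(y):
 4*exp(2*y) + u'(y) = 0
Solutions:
 u(y) = C1 - 2*exp(2*y)


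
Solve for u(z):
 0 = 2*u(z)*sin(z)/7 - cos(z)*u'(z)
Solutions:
 u(z) = C1/cos(z)^(2/7)


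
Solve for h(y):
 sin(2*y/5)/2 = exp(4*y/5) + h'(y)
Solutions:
 h(y) = C1 - 5*exp(4*y/5)/4 - 5*cos(2*y/5)/4


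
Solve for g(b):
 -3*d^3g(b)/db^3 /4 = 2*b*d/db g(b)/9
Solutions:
 g(b) = C1 + Integral(C2*airyai(-2*b/3) + C3*airybi(-2*b/3), b)


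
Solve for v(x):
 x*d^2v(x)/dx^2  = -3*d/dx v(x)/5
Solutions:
 v(x) = C1 + C2*x^(2/5)


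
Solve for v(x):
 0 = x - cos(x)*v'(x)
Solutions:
 v(x) = C1 + Integral(x/cos(x), x)


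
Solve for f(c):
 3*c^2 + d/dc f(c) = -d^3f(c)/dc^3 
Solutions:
 f(c) = C1 + C2*sin(c) + C3*cos(c) - c^3 + 6*c


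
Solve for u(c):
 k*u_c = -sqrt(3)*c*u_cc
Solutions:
 u(c) = C1 + c^(-sqrt(3)*re(k)/3 + 1)*(C2*sin(sqrt(3)*log(c)*Abs(im(k))/3) + C3*cos(sqrt(3)*log(c)*im(k)/3))


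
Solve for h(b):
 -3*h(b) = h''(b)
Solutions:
 h(b) = C1*sin(sqrt(3)*b) + C2*cos(sqrt(3)*b)


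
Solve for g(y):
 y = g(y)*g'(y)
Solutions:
 g(y) = -sqrt(C1 + y^2)
 g(y) = sqrt(C1 + y^2)


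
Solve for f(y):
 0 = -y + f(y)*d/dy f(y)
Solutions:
 f(y) = -sqrt(C1 + y^2)
 f(y) = sqrt(C1 + y^2)


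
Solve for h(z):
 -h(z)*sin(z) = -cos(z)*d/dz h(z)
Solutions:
 h(z) = C1/cos(z)


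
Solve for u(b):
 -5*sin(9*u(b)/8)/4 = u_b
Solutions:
 5*b/4 + 4*log(cos(9*u(b)/8) - 1)/9 - 4*log(cos(9*u(b)/8) + 1)/9 = C1


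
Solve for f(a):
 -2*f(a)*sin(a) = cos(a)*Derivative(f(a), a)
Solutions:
 f(a) = C1*cos(a)^2


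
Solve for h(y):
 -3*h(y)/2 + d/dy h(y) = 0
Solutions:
 h(y) = C1*exp(3*y/2)


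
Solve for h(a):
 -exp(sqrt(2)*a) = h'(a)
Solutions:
 h(a) = C1 - sqrt(2)*exp(sqrt(2)*a)/2


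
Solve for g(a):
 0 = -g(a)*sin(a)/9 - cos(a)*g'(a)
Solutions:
 g(a) = C1*cos(a)^(1/9)


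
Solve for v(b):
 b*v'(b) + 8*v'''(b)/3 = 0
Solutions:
 v(b) = C1 + Integral(C2*airyai(-3^(1/3)*b/2) + C3*airybi(-3^(1/3)*b/2), b)


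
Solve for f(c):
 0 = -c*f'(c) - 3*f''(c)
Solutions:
 f(c) = C1 + C2*erf(sqrt(6)*c/6)


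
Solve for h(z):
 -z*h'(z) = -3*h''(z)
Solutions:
 h(z) = C1 + C2*erfi(sqrt(6)*z/6)


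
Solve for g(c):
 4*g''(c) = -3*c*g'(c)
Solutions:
 g(c) = C1 + C2*erf(sqrt(6)*c/4)


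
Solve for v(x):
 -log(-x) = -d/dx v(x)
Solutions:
 v(x) = C1 + x*log(-x) - x


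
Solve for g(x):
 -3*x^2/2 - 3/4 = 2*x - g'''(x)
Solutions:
 g(x) = C1 + C2*x + C3*x^2 + x^5/40 + x^4/12 + x^3/8


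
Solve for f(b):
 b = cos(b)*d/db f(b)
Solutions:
 f(b) = C1 + Integral(b/cos(b), b)


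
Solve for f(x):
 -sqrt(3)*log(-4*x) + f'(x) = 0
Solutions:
 f(x) = C1 + sqrt(3)*x*log(-x) + sqrt(3)*x*(-1 + 2*log(2))


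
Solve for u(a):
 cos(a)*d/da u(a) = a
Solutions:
 u(a) = C1 + Integral(a/cos(a), a)


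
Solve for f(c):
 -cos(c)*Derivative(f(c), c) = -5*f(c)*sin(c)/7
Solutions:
 f(c) = C1/cos(c)^(5/7)


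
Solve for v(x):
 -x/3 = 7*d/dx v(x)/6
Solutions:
 v(x) = C1 - x^2/7


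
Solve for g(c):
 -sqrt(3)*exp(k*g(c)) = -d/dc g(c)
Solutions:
 g(c) = Piecewise((log(-1/(C1*k + sqrt(3)*c*k))/k, Ne(k, 0)), (nan, True))
 g(c) = Piecewise((C1 + sqrt(3)*c, Eq(k, 0)), (nan, True))


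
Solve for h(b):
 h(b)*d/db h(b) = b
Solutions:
 h(b) = -sqrt(C1 + b^2)
 h(b) = sqrt(C1 + b^2)


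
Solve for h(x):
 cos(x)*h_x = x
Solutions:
 h(x) = C1 + Integral(x/cos(x), x)


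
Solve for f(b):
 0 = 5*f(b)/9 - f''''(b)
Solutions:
 f(b) = C1*exp(-sqrt(3)*5^(1/4)*b/3) + C2*exp(sqrt(3)*5^(1/4)*b/3) + C3*sin(sqrt(3)*5^(1/4)*b/3) + C4*cos(sqrt(3)*5^(1/4)*b/3)


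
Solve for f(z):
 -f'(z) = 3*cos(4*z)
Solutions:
 f(z) = C1 - 3*sin(4*z)/4


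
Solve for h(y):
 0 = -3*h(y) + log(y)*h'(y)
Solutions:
 h(y) = C1*exp(3*li(y))


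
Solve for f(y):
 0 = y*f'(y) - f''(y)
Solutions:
 f(y) = C1 + C2*erfi(sqrt(2)*y/2)


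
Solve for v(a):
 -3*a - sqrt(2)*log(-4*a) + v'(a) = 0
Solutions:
 v(a) = C1 + 3*a^2/2 + sqrt(2)*a*log(-a) + sqrt(2)*a*(-1 + 2*log(2))


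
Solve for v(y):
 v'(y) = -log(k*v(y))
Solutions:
 li(k*v(y))/k = C1 - y


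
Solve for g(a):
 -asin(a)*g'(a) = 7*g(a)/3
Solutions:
 g(a) = C1*exp(-7*Integral(1/asin(a), a)/3)


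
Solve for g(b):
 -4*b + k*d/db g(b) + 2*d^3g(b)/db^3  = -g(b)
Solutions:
 g(b) = C1*exp(b*(2*k/((-6^(1/3) + 2^(1/3)*3^(5/6)*I)*(sqrt(3)*sqrt(2*k^3 + 27) + 9)^(1/3)) + 6^(1/3)*(sqrt(3)*sqrt(2*k^3 + 27) + 9)^(1/3)/12 - 2^(1/3)*3^(5/6)*I*(sqrt(3)*sqrt(2*k^3 + 27) + 9)^(1/3)/12)) + C2*exp(b*(-2*k/((6^(1/3) + 2^(1/3)*3^(5/6)*I)*(sqrt(3)*sqrt(2*k^3 + 27) + 9)^(1/3)) + 6^(1/3)*(sqrt(3)*sqrt(2*k^3 + 27) + 9)^(1/3)/12 + 2^(1/3)*3^(5/6)*I*(sqrt(3)*sqrt(2*k^3 + 27) + 9)^(1/3)/12)) + C3*exp(6^(1/3)*b*(6^(1/3)*k/(sqrt(3)*sqrt(2*k^3 + 27) + 9)^(1/3) - (sqrt(3)*sqrt(2*k^3 + 27) + 9)^(1/3))/6) + 4*b - 4*k


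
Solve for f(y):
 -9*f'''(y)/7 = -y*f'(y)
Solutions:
 f(y) = C1 + Integral(C2*airyai(21^(1/3)*y/3) + C3*airybi(21^(1/3)*y/3), y)


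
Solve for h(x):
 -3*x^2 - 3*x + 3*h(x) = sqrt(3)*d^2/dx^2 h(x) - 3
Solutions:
 h(x) = C1*exp(-3^(1/4)*x) + C2*exp(3^(1/4)*x) + x^2 + x - 1 + 2*sqrt(3)/3


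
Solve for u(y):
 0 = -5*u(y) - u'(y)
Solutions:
 u(y) = C1*exp(-5*y)


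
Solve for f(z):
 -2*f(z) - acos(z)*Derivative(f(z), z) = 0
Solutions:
 f(z) = C1*exp(-2*Integral(1/acos(z), z))


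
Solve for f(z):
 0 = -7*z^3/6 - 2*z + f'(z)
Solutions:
 f(z) = C1 + 7*z^4/24 + z^2


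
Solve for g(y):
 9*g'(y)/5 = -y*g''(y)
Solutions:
 g(y) = C1 + C2/y^(4/5)


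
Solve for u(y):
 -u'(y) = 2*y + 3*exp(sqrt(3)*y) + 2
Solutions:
 u(y) = C1 - y^2 - 2*y - sqrt(3)*exp(sqrt(3)*y)


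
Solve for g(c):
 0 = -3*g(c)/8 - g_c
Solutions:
 g(c) = C1*exp(-3*c/8)


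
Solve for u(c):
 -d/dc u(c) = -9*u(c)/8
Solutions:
 u(c) = C1*exp(9*c/8)


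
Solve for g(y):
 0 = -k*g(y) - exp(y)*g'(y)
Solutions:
 g(y) = C1*exp(k*exp(-y))


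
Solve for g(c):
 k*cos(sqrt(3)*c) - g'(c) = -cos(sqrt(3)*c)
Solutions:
 g(c) = C1 + sqrt(3)*k*sin(sqrt(3)*c)/3 + sqrt(3)*sin(sqrt(3)*c)/3


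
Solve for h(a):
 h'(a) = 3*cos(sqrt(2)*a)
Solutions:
 h(a) = C1 + 3*sqrt(2)*sin(sqrt(2)*a)/2


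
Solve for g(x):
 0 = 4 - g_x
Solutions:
 g(x) = C1 + 4*x


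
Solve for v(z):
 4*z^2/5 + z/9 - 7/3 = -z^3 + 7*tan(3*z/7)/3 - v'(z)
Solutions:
 v(z) = C1 - z^4/4 - 4*z^3/15 - z^2/18 + 7*z/3 - 49*log(cos(3*z/7))/9


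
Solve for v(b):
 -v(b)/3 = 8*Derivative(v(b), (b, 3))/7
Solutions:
 v(b) = C3*exp(-3^(2/3)*7^(1/3)*b/6) + (C1*sin(3^(1/6)*7^(1/3)*b/4) + C2*cos(3^(1/6)*7^(1/3)*b/4))*exp(3^(2/3)*7^(1/3)*b/12)


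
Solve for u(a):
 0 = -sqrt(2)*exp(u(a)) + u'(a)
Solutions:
 u(a) = log(-1/(C1 + sqrt(2)*a))


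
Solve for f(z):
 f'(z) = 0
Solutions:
 f(z) = C1


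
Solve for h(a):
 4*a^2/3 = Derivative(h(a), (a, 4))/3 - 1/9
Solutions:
 h(a) = C1 + C2*a + C3*a^2 + C4*a^3 + a^6/90 + a^4/72


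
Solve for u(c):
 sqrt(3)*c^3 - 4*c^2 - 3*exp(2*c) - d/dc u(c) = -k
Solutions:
 u(c) = C1 + sqrt(3)*c^4/4 - 4*c^3/3 + c*k - 3*exp(2*c)/2


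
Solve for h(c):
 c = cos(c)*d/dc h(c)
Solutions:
 h(c) = C1 + Integral(c/cos(c), c)


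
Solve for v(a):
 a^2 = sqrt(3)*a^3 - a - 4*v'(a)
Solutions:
 v(a) = C1 + sqrt(3)*a^4/16 - a^3/12 - a^2/8


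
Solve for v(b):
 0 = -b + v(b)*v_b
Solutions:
 v(b) = -sqrt(C1 + b^2)
 v(b) = sqrt(C1 + b^2)


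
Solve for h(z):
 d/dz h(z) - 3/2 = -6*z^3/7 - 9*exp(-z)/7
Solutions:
 h(z) = C1 - 3*z^4/14 + 3*z/2 + 9*exp(-z)/7


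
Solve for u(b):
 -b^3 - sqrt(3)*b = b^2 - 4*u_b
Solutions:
 u(b) = C1 + b^4/16 + b^3/12 + sqrt(3)*b^2/8


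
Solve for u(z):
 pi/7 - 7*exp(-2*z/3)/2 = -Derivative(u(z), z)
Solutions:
 u(z) = C1 - pi*z/7 - 21*exp(-2*z/3)/4


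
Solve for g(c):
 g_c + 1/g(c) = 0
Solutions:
 g(c) = -sqrt(C1 - 2*c)
 g(c) = sqrt(C1 - 2*c)


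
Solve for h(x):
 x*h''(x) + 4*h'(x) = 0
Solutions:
 h(x) = C1 + C2/x^3


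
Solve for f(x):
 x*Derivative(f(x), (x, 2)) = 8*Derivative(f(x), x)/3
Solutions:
 f(x) = C1 + C2*x^(11/3)


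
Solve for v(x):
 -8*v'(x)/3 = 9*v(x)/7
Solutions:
 v(x) = C1*exp(-27*x/56)


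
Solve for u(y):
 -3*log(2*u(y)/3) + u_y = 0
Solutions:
 -Integral(1/(log(_y) - log(3) + log(2)), (_y, u(y)))/3 = C1 - y


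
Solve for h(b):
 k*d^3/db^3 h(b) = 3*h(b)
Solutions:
 h(b) = C1*exp(3^(1/3)*b*(1/k)^(1/3)) + C2*exp(b*(-3^(1/3) + 3^(5/6)*I)*(1/k)^(1/3)/2) + C3*exp(-b*(3^(1/3) + 3^(5/6)*I)*(1/k)^(1/3)/2)


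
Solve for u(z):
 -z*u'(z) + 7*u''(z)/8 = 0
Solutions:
 u(z) = C1 + C2*erfi(2*sqrt(7)*z/7)


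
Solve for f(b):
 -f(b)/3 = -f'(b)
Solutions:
 f(b) = C1*exp(b/3)


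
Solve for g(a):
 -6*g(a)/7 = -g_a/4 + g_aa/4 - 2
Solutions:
 g(a) = (C1*sin(sqrt(623)*a/14) + C2*cos(sqrt(623)*a/14))*exp(a/2) + 7/3


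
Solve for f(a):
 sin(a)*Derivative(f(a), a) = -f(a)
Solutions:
 f(a) = C1*sqrt(cos(a) + 1)/sqrt(cos(a) - 1)


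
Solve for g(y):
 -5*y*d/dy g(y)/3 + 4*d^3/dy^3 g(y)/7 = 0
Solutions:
 g(y) = C1 + Integral(C2*airyai(630^(1/3)*y/6) + C3*airybi(630^(1/3)*y/6), y)


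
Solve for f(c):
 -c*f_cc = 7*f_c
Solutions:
 f(c) = C1 + C2/c^6


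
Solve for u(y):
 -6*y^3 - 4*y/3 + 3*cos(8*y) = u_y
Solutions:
 u(y) = C1 - 3*y^4/2 - 2*y^2/3 + 3*sin(8*y)/8


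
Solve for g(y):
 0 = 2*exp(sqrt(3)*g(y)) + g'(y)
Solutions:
 g(y) = sqrt(3)*(2*log(1/(C1 + 2*y)) - log(3))/6


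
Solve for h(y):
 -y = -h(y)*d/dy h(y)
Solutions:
 h(y) = -sqrt(C1 + y^2)
 h(y) = sqrt(C1 + y^2)


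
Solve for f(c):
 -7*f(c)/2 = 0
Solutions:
 f(c) = 0


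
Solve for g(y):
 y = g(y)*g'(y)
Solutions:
 g(y) = -sqrt(C1 + y^2)
 g(y) = sqrt(C1 + y^2)


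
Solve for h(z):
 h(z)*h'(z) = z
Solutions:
 h(z) = -sqrt(C1 + z^2)
 h(z) = sqrt(C1 + z^2)


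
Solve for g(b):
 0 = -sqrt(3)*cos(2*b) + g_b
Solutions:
 g(b) = C1 + sqrt(3)*sin(2*b)/2


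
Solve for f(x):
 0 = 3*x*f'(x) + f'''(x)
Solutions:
 f(x) = C1 + Integral(C2*airyai(-3^(1/3)*x) + C3*airybi(-3^(1/3)*x), x)


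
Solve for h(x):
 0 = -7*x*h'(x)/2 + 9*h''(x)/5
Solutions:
 h(x) = C1 + C2*erfi(sqrt(35)*x/6)


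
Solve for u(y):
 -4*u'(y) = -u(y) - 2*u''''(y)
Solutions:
 u(y) = (C1*exp(-sqrt(2)*y*sqrt(-1 + sqrt(2))/2) + C2*exp(sqrt(2)*y*sqrt(-1 + sqrt(2))/2))*exp(sqrt(2)*y/2) + (C3*sin(sqrt(2)*y*sqrt(1 + sqrt(2))/2) + C4*cos(sqrt(2)*y*sqrt(1 + sqrt(2))/2))*exp(-sqrt(2)*y/2)


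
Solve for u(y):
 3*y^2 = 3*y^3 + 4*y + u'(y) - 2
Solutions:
 u(y) = C1 - 3*y^4/4 + y^3 - 2*y^2 + 2*y


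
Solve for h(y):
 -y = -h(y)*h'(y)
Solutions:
 h(y) = -sqrt(C1 + y^2)
 h(y) = sqrt(C1 + y^2)


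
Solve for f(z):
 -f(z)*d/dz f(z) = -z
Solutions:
 f(z) = -sqrt(C1 + z^2)
 f(z) = sqrt(C1 + z^2)


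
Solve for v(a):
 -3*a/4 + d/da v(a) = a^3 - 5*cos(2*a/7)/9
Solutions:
 v(a) = C1 + a^4/4 + 3*a^2/8 - 35*sin(2*a/7)/18


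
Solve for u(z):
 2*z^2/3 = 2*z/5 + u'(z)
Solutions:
 u(z) = C1 + 2*z^3/9 - z^2/5


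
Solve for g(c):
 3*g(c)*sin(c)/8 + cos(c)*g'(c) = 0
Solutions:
 g(c) = C1*cos(c)^(3/8)


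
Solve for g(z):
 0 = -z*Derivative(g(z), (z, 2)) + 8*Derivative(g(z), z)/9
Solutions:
 g(z) = C1 + C2*z^(17/9)


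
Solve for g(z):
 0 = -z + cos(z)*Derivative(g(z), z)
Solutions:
 g(z) = C1 + Integral(z/cos(z), z)


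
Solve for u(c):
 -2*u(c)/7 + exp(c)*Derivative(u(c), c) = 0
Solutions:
 u(c) = C1*exp(-2*exp(-c)/7)


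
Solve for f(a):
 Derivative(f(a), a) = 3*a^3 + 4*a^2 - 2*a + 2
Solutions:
 f(a) = C1 + 3*a^4/4 + 4*a^3/3 - a^2 + 2*a


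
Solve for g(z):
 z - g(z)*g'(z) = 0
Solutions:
 g(z) = -sqrt(C1 + z^2)
 g(z) = sqrt(C1 + z^2)


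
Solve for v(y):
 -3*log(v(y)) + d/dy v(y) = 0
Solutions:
 li(v(y)) = C1 + 3*y


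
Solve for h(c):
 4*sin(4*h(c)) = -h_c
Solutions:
 h(c) = -acos((-C1 - exp(32*c))/(C1 - exp(32*c)))/4 + pi/2
 h(c) = acos((-C1 - exp(32*c))/(C1 - exp(32*c)))/4


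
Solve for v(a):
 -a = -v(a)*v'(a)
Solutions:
 v(a) = -sqrt(C1 + a^2)
 v(a) = sqrt(C1 + a^2)


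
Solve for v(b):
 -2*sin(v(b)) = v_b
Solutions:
 v(b) = -acos((-C1 - exp(4*b))/(C1 - exp(4*b))) + 2*pi
 v(b) = acos((-C1 - exp(4*b))/(C1 - exp(4*b)))


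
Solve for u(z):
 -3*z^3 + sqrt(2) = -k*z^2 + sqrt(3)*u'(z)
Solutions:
 u(z) = C1 + sqrt(3)*k*z^3/9 - sqrt(3)*z^4/4 + sqrt(6)*z/3


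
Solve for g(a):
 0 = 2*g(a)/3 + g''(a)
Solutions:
 g(a) = C1*sin(sqrt(6)*a/3) + C2*cos(sqrt(6)*a/3)


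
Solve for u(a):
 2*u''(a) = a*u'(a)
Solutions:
 u(a) = C1 + C2*erfi(a/2)


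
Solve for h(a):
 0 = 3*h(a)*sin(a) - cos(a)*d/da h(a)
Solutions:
 h(a) = C1/cos(a)^3


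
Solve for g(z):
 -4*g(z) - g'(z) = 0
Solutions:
 g(z) = C1*exp(-4*z)


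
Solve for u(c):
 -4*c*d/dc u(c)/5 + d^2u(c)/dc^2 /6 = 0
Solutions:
 u(c) = C1 + C2*erfi(2*sqrt(15)*c/5)


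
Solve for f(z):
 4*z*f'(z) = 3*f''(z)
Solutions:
 f(z) = C1 + C2*erfi(sqrt(6)*z/3)


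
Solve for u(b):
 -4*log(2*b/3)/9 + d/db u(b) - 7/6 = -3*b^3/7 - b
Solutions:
 u(b) = C1 - 3*b^4/28 - b^2/2 + 4*b*log(b)/9 - 4*b*log(3)/9 + 4*b*log(2)/9 + 13*b/18


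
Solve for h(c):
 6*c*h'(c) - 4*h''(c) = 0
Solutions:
 h(c) = C1 + C2*erfi(sqrt(3)*c/2)


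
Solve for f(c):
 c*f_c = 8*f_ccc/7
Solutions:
 f(c) = C1 + Integral(C2*airyai(7^(1/3)*c/2) + C3*airybi(7^(1/3)*c/2), c)


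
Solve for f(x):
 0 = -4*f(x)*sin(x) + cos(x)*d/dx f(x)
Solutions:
 f(x) = C1/cos(x)^4


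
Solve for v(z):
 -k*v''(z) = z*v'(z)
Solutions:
 v(z) = C1 + C2*sqrt(k)*erf(sqrt(2)*z*sqrt(1/k)/2)


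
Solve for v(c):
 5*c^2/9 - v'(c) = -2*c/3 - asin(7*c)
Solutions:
 v(c) = C1 + 5*c^3/27 + c^2/3 + c*asin(7*c) + sqrt(1 - 49*c^2)/7


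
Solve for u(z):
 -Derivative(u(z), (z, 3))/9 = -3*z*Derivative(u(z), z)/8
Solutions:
 u(z) = C1 + Integral(C2*airyai(3*z/2) + C3*airybi(3*z/2), z)


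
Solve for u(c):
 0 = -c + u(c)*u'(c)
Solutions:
 u(c) = -sqrt(C1 + c^2)
 u(c) = sqrt(C1 + c^2)


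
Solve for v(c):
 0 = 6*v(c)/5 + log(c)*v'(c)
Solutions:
 v(c) = C1*exp(-6*li(c)/5)


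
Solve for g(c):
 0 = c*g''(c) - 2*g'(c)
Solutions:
 g(c) = C1 + C2*c^3


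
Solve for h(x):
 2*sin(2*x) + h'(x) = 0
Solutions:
 h(x) = C1 + cos(2*x)


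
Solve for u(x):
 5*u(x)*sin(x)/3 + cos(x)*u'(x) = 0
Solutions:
 u(x) = C1*cos(x)^(5/3)


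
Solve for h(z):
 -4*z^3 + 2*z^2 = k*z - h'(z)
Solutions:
 h(z) = C1 + k*z^2/2 + z^4 - 2*z^3/3


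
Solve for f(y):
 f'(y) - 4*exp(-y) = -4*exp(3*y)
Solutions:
 f(y) = C1 - 4*exp(3*y)/3 - 4*exp(-y)


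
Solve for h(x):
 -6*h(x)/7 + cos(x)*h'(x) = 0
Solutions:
 h(x) = C1*(sin(x) + 1)^(3/7)/(sin(x) - 1)^(3/7)


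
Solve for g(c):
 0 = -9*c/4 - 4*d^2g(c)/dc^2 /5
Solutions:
 g(c) = C1 + C2*c - 15*c^3/32


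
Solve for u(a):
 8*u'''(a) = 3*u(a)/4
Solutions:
 u(a) = C3*exp(6^(1/3)*a/4) + (C1*sin(2^(1/3)*3^(5/6)*a/8) + C2*cos(2^(1/3)*3^(5/6)*a/8))*exp(-6^(1/3)*a/8)


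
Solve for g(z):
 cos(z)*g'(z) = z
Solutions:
 g(z) = C1 + Integral(z/cos(z), z)


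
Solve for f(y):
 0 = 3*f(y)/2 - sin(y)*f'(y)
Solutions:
 f(y) = C1*(cos(y) - 1)^(3/4)/(cos(y) + 1)^(3/4)


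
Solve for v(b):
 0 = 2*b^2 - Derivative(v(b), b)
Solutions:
 v(b) = C1 + 2*b^3/3


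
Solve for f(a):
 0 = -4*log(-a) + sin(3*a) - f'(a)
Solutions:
 f(a) = C1 - 4*a*log(-a) + 4*a - cos(3*a)/3


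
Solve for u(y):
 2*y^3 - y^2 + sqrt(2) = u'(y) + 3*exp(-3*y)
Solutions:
 u(y) = C1 + y^4/2 - y^3/3 + sqrt(2)*y + exp(-3*y)


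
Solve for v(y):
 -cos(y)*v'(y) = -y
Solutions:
 v(y) = C1 + Integral(y/cos(y), y)


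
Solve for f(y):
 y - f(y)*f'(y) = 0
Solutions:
 f(y) = -sqrt(C1 + y^2)
 f(y) = sqrt(C1 + y^2)


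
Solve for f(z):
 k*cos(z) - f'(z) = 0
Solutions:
 f(z) = C1 + k*sin(z)


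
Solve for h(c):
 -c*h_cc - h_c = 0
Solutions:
 h(c) = C1 + C2*log(c)


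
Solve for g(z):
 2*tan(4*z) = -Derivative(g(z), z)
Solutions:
 g(z) = C1 + log(cos(4*z))/2


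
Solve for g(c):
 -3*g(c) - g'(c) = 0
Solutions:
 g(c) = C1*exp(-3*c)


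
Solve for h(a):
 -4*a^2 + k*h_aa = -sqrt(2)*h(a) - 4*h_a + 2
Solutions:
 h(a) = C1*exp(a*(sqrt(-sqrt(2)*k + 4) - 2)/k) + C2*exp(-a*(sqrt(-sqrt(2)*k + 4) + 2)/k) + 2*sqrt(2)*a^2 - 16*a - 4*k + 33*sqrt(2)


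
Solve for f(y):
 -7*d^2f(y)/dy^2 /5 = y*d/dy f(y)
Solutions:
 f(y) = C1 + C2*erf(sqrt(70)*y/14)


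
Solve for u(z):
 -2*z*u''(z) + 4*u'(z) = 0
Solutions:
 u(z) = C1 + C2*z^3


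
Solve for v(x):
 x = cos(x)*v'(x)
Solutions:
 v(x) = C1 + Integral(x/cos(x), x)


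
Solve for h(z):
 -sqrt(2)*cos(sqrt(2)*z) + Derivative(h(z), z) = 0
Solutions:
 h(z) = C1 + sin(sqrt(2)*z)


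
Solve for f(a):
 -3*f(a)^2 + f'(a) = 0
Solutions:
 f(a) = -1/(C1 + 3*a)


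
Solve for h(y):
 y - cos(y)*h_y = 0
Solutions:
 h(y) = C1 + Integral(y/cos(y), y)


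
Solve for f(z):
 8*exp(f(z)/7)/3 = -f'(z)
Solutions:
 f(z) = 7*log(1/(C1 + 8*z)) + 7*log(21)


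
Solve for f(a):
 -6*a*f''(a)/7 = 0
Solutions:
 f(a) = C1 + C2*a


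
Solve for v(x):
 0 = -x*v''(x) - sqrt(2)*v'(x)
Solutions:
 v(x) = C1 + C2*x^(1 - sqrt(2))


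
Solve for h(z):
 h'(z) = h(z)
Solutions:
 h(z) = C1*exp(z)


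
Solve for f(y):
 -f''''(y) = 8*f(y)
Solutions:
 f(y) = (C1*sin(2^(1/4)*y) + C2*cos(2^(1/4)*y))*exp(-2^(1/4)*y) + (C3*sin(2^(1/4)*y) + C4*cos(2^(1/4)*y))*exp(2^(1/4)*y)


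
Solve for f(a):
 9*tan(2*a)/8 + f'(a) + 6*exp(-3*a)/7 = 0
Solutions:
 f(a) = C1 - 9*log(tan(2*a)^2 + 1)/32 + 2*exp(-3*a)/7


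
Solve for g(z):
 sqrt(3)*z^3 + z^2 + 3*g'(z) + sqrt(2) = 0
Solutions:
 g(z) = C1 - sqrt(3)*z^4/12 - z^3/9 - sqrt(2)*z/3


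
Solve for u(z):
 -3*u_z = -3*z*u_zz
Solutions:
 u(z) = C1 + C2*z^2


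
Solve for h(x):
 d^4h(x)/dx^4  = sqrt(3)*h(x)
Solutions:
 h(x) = C1*exp(-3^(1/8)*x) + C2*exp(3^(1/8)*x) + C3*sin(3^(1/8)*x) + C4*cos(3^(1/8)*x)


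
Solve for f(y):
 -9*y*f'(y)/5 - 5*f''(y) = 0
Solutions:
 f(y) = C1 + C2*erf(3*sqrt(2)*y/10)


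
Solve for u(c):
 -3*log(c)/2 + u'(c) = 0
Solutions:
 u(c) = C1 + 3*c*log(c)/2 - 3*c/2


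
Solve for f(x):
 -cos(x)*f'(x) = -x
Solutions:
 f(x) = C1 + Integral(x/cos(x), x)


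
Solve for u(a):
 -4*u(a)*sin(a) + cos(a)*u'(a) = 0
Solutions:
 u(a) = C1/cos(a)^4


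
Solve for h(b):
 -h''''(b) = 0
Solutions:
 h(b) = C1 + C2*b + C3*b^2 + C4*b^3


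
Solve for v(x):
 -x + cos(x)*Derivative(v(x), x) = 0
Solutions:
 v(x) = C1 + Integral(x/cos(x), x)


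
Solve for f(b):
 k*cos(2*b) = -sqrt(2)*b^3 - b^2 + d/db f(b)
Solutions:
 f(b) = C1 + sqrt(2)*b^4/4 + b^3/3 + k*sin(2*b)/2


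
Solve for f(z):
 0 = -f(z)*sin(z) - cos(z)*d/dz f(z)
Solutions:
 f(z) = C1*cos(z)


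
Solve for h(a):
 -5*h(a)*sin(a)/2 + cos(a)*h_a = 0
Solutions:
 h(a) = C1/cos(a)^(5/2)


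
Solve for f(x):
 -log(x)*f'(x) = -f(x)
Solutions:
 f(x) = C1*exp(li(x))


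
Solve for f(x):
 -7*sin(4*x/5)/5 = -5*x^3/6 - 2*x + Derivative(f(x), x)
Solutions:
 f(x) = C1 + 5*x^4/24 + x^2 + 7*cos(4*x/5)/4


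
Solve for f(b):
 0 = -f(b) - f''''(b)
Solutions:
 f(b) = (C1*sin(sqrt(2)*b/2) + C2*cos(sqrt(2)*b/2))*exp(-sqrt(2)*b/2) + (C3*sin(sqrt(2)*b/2) + C4*cos(sqrt(2)*b/2))*exp(sqrt(2)*b/2)


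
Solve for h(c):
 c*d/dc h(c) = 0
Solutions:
 h(c) = C1


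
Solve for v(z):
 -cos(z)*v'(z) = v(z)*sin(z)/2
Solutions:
 v(z) = C1*sqrt(cos(z))


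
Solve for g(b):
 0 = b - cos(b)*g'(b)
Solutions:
 g(b) = C1 + Integral(b/cos(b), b)


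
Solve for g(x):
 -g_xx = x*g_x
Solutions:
 g(x) = C1 + C2*erf(sqrt(2)*x/2)


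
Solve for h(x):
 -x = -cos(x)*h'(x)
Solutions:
 h(x) = C1 + Integral(x/cos(x), x)


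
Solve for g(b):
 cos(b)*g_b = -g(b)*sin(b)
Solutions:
 g(b) = C1*cos(b)


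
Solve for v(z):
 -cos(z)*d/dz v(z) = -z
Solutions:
 v(z) = C1 + Integral(z/cos(z), z)


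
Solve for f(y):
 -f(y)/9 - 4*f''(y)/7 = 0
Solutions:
 f(y) = C1*sin(sqrt(7)*y/6) + C2*cos(sqrt(7)*y/6)


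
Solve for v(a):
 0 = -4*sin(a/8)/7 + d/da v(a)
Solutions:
 v(a) = C1 - 32*cos(a/8)/7


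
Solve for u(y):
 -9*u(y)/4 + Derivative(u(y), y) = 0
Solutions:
 u(y) = C1*exp(9*y/4)


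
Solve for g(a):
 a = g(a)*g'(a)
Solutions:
 g(a) = -sqrt(C1 + a^2)
 g(a) = sqrt(C1 + a^2)


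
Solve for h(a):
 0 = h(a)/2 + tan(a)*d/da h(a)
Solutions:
 h(a) = C1/sqrt(sin(a))


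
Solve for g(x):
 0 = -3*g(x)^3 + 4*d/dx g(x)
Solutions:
 g(x) = -sqrt(2)*sqrt(-1/(C1 + 3*x))
 g(x) = sqrt(2)*sqrt(-1/(C1 + 3*x))


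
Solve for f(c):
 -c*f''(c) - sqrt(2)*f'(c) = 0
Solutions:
 f(c) = C1 + C2*c^(1 - sqrt(2))


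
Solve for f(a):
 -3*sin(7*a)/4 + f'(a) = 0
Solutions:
 f(a) = C1 - 3*cos(7*a)/28


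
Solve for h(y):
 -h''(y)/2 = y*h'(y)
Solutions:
 h(y) = C1 + C2*erf(y)


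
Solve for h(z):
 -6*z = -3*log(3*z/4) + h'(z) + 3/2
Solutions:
 h(z) = C1 - 3*z^2 + 3*z*log(z) - 9*z/2 + z*log(27/64)


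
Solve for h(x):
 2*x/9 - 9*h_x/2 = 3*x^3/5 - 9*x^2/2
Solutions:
 h(x) = C1 - x^4/30 + x^3/3 + 2*x^2/81


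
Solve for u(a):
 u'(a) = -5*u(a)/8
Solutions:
 u(a) = C1*exp(-5*a/8)


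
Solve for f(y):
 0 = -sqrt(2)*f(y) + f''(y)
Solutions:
 f(y) = C1*exp(-2^(1/4)*y) + C2*exp(2^(1/4)*y)


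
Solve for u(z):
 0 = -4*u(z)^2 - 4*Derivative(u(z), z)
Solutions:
 u(z) = 1/(C1 + z)


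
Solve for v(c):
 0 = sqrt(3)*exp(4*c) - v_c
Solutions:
 v(c) = C1 + sqrt(3)*exp(4*c)/4


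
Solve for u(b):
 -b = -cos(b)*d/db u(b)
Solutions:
 u(b) = C1 + Integral(b/cos(b), b)


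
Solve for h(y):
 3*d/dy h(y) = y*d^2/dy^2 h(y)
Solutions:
 h(y) = C1 + C2*y^4


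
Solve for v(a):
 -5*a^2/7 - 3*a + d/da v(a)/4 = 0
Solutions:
 v(a) = C1 + 20*a^3/21 + 6*a^2


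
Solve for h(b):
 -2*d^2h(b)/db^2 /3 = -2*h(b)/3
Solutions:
 h(b) = C1*exp(-b) + C2*exp(b)


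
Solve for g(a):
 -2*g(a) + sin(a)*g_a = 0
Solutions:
 g(a) = C1*(cos(a) - 1)/(cos(a) + 1)


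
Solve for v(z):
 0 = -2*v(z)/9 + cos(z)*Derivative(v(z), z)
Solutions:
 v(z) = C1*(sin(z) + 1)^(1/9)/(sin(z) - 1)^(1/9)


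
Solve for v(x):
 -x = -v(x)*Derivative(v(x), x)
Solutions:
 v(x) = -sqrt(C1 + x^2)
 v(x) = sqrt(C1 + x^2)


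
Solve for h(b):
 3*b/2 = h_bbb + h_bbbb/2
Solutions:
 h(b) = C1 + C2*b + C3*b^2 + C4*exp(-2*b) + b^4/16 - b^3/8


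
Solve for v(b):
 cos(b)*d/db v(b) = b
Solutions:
 v(b) = C1 + Integral(b/cos(b), b)


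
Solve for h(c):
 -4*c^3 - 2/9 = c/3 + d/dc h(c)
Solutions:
 h(c) = C1 - c^4 - c^2/6 - 2*c/9


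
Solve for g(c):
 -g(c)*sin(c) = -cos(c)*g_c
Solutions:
 g(c) = C1/cos(c)


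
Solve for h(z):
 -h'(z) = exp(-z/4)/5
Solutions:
 h(z) = C1 + 4*exp(-z/4)/5


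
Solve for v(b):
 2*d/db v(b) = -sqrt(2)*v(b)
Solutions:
 v(b) = C1*exp(-sqrt(2)*b/2)


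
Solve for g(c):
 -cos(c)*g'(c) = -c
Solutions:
 g(c) = C1 + Integral(c/cos(c), c)


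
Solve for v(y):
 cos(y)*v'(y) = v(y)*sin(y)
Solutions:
 v(y) = C1/cos(y)


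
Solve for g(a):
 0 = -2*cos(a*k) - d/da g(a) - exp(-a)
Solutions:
 g(a) = C1 + exp(-a) - 2*sin(a*k)/k


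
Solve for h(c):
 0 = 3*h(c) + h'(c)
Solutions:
 h(c) = C1*exp(-3*c)


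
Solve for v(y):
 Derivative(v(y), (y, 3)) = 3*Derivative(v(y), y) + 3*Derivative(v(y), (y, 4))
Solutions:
 v(y) = C1 + C2*exp(y*(2*2^(1/3)/(135*sqrt(29) + 727)^(1/3) + 4 + 2^(2/3)*(135*sqrt(29) + 727)^(1/3))/36)*sin(2^(1/3)*sqrt(3)*y*(-2^(1/3)*(135*sqrt(29) + 727)^(1/3) + 2/(135*sqrt(29) + 727)^(1/3))/36) + C3*exp(y*(2*2^(1/3)/(135*sqrt(29) + 727)^(1/3) + 4 + 2^(2/3)*(135*sqrt(29) + 727)^(1/3))/36)*cos(2^(1/3)*sqrt(3)*y*(-2^(1/3)*(135*sqrt(29) + 727)^(1/3) + 2/(135*sqrt(29) + 727)^(1/3))/36) + C4*exp(y*(-2^(2/3)*(135*sqrt(29) + 727)^(1/3) - 2*2^(1/3)/(135*sqrt(29) + 727)^(1/3) + 2)/18)


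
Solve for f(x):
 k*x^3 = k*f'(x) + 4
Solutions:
 f(x) = C1 + x^4/4 - 4*x/k


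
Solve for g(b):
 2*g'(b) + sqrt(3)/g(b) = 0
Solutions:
 g(b) = -sqrt(C1 - sqrt(3)*b)
 g(b) = sqrt(C1 - sqrt(3)*b)


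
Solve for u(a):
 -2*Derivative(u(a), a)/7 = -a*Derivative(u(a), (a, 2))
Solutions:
 u(a) = C1 + C2*a^(9/7)


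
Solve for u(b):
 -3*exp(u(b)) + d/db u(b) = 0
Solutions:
 u(b) = log(-1/(C1 + 3*b))


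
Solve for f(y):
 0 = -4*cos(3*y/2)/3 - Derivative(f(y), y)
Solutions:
 f(y) = C1 - 8*sin(3*y/2)/9


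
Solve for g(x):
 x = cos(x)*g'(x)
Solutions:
 g(x) = C1 + Integral(x/cos(x), x)


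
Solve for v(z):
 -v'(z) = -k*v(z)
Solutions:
 v(z) = C1*exp(k*z)


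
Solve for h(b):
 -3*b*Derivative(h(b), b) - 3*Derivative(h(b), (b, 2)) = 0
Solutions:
 h(b) = C1 + C2*erf(sqrt(2)*b/2)


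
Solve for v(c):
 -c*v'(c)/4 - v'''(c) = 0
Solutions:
 v(c) = C1 + Integral(C2*airyai(-2^(1/3)*c/2) + C3*airybi(-2^(1/3)*c/2), c)


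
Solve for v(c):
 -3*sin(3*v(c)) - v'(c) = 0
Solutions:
 v(c) = -acos((-C1 - exp(18*c))/(C1 - exp(18*c)))/3 + 2*pi/3
 v(c) = acos((-C1 - exp(18*c))/(C1 - exp(18*c)))/3


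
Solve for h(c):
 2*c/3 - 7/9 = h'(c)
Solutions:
 h(c) = C1 + c^2/3 - 7*c/9


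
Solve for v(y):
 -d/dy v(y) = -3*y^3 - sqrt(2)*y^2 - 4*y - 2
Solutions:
 v(y) = C1 + 3*y^4/4 + sqrt(2)*y^3/3 + 2*y^2 + 2*y


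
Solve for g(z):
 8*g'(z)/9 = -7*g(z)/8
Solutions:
 g(z) = C1*exp(-63*z/64)


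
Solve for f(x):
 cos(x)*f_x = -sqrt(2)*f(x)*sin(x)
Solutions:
 f(x) = C1*cos(x)^(sqrt(2))


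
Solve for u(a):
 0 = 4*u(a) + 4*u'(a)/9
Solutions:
 u(a) = C1*exp(-9*a)


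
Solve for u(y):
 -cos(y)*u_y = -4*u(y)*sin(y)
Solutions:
 u(y) = C1/cos(y)^4


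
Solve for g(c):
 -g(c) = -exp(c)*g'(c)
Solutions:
 g(c) = C1*exp(-exp(-c))


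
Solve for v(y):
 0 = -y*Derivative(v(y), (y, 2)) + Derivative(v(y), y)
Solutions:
 v(y) = C1 + C2*y^2


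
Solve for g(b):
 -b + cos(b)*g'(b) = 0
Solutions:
 g(b) = C1 + Integral(b/cos(b), b)


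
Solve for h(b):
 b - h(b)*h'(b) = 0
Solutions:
 h(b) = -sqrt(C1 + b^2)
 h(b) = sqrt(C1 + b^2)


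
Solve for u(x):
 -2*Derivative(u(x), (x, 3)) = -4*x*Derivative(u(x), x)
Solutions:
 u(x) = C1 + Integral(C2*airyai(2^(1/3)*x) + C3*airybi(2^(1/3)*x), x)


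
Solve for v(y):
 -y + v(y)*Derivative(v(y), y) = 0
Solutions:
 v(y) = -sqrt(C1 + y^2)
 v(y) = sqrt(C1 + y^2)


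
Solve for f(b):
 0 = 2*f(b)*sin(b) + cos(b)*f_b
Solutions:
 f(b) = C1*cos(b)^2


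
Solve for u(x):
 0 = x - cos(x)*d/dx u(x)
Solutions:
 u(x) = C1 + Integral(x/cos(x), x)


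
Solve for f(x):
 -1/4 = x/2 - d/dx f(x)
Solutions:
 f(x) = C1 + x^2/4 + x/4


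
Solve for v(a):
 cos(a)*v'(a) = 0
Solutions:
 v(a) = C1


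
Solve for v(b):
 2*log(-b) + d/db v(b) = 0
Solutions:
 v(b) = C1 - 2*b*log(-b) + 2*b


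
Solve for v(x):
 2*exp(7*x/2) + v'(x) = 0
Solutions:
 v(x) = C1 - 4*exp(7*x/2)/7


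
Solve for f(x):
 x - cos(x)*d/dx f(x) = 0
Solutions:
 f(x) = C1 + Integral(x/cos(x), x)


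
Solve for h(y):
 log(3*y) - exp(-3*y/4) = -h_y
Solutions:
 h(y) = C1 - y*log(y) + y*(1 - log(3)) - 4*exp(-3*y/4)/3


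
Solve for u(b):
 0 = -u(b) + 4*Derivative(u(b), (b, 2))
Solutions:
 u(b) = C1*exp(-b/2) + C2*exp(b/2)


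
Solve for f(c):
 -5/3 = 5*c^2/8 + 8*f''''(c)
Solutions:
 f(c) = C1 + C2*c + C3*c^2 + C4*c^3 - c^6/4608 - 5*c^4/576


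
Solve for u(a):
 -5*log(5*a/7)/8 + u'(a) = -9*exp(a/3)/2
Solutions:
 u(a) = C1 + 5*a*log(a)/8 + 5*a*(-log(7) - 1 + log(5))/8 - 27*exp(a/3)/2


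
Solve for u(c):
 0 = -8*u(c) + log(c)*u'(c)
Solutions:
 u(c) = C1*exp(8*li(c))


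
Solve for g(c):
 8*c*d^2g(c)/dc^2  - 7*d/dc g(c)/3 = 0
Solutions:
 g(c) = C1 + C2*c^(31/24)


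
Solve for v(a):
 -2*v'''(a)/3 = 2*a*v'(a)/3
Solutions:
 v(a) = C1 + Integral(C2*airyai(-a) + C3*airybi(-a), a)


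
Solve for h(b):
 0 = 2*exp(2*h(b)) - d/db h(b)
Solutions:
 h(b) = log(-sqrt(-1/(C1 + 2*b))) - log(2)/2
 h(b) = log(-1/(C1 + 2*b))/2 - log(2)/2


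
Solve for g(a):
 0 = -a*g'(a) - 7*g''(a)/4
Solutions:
 g(a) = C1 + C2*erf(sqrt(14)*a/7)


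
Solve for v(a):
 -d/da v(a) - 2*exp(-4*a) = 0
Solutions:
 v(a) = C1 + exp(-4*a)/2


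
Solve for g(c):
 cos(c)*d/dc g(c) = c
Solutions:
 g(c) = C1 + Integral(c/cos(c), c)


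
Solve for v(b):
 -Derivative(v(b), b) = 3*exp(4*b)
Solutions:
 v(b) = C1 - 3*exp(4*b)/4


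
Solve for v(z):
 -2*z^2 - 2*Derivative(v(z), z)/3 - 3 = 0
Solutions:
 v(z) = C1 - z^3 - 9*z/2


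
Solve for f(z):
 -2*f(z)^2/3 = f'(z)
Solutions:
 f(z) = 3/(C1 + 2*z)


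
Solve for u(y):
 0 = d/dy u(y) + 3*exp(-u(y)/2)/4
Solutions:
 u(y) = 2*log(C1 - 3*y/8)


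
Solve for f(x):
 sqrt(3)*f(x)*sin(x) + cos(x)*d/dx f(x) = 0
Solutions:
 f(x) = C1*cos(x)^(sqrt(3))


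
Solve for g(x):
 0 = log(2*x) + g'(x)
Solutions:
 g(x) = C1 - x*log(x) - x*log(2) + x


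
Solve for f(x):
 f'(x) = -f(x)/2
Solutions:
 f(x) = C1*exp(-x/2)


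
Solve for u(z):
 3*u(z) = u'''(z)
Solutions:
 u(z) = C3*exp(3^(1/3)*z) + (C1*sin(3^(5/6)*z/2) + C2*cos(3^(5/6)*z/2))*exp(-3^(1/3)*z/2)


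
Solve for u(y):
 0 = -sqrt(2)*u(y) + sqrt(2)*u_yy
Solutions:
 u(y) = C1*exp(-y) + C2*exp(y)


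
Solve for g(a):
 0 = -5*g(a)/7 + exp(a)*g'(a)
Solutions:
 g(a) = C1*exp(-5*exp(-a)/7)


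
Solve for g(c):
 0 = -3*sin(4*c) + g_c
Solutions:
 g(c) = C1 - 3*cos(4*c)/4


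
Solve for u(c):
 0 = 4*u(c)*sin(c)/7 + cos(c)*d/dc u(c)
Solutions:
 u(c) = C1*cos(c)^(4/7)


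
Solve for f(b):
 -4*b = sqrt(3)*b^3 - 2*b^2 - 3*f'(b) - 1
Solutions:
 f(b) = C1 + sqrt(3)*b^4/12 - 2*b^3/9 + 2*b^2/3 - b/3


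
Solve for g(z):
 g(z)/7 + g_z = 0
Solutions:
 g(z) = C1*exp(-z/7)


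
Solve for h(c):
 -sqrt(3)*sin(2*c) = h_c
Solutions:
 h(c) = C1 + sqrt(3)*cos(2*c)/2


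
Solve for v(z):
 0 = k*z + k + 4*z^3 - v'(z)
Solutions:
 v(z) = C1 + k*z^2/2 + k*z + z^4


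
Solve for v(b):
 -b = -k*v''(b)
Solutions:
 v(b) = C1 + C2*b + b^3/(6*k)


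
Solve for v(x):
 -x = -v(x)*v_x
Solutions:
 v(x) = -sqrt(C1 + x^2)
 v(x) = sqrt(C1 + x^2)


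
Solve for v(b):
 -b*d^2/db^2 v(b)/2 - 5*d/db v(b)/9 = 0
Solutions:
 v(b) = C1 + C2/b^(1/9)


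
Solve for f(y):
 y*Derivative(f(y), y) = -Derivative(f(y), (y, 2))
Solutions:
 f(y) = C1 + C2*erf(sqrt(2)*y/2)


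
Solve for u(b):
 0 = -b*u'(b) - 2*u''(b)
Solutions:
 u(b) = C1 + C2*erf(b/2)


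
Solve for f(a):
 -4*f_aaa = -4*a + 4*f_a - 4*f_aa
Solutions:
 f(a) = C1 + a^2/2 + a + (C2*sin(sqrt(3)*a/2) + C3*cos(sqrt(3)*a/2))*exp(a/2)


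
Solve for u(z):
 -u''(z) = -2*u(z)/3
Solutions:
 u(z) = C1*exp(-sqrt(6)*z/3) + C2*exp(sqrt(6)*z/3)


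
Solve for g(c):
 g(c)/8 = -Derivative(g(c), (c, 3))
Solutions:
 g(c) = C3*exp(-c/2) + (C1*sin(sqrt(3)*c/4) + C2*cos(sqrt(3)*c/4))*exp(c/4)


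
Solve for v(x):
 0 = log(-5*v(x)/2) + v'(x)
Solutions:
 Integral(1/(log(-_y) - log(2) + log(5)), (_y, v(x))) = C1 - x


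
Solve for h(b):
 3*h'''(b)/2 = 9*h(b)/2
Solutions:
 h(b) = C3*exp(3^(1/3)*b) + (C1*sin(3^(5/6)*b/2) + C2*cos(3^(5/6)*b/2))*exp(-3^(1/3)*b/2)


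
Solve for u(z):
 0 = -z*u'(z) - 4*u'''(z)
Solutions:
 u(z) = C1 + Integral(C2*airyai(-2^(1/3)*z/2) + C3*airybi(-2^(1/3)*z/2), z)


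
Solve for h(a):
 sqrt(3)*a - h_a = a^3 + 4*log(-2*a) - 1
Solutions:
 h(a) = C1 - a^4/4 + sqrt(3)*a^2/2 - 4*a*log(-a) + a*(5 - 4*log(2))


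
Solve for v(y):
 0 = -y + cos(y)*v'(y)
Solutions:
 v(y) = C1 + Integral(y/cos(y), y)


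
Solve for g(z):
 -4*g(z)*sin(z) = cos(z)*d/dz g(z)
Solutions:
 g(z) = C1*cos(z)^4


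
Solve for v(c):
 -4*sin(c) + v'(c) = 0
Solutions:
 v(c) = C1 - 4*cos(c)


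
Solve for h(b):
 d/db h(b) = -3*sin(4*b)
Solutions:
 h(b) = C1 + 3*cos(4*b)/4


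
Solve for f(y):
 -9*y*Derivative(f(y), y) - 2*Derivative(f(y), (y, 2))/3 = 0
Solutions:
 f(y) = C1 + C2*erf(3*sqrt(3)*y/2)


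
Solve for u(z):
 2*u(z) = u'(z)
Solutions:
 u(z) = C1*exp(2*z)


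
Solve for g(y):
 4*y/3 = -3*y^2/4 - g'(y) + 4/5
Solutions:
 g(y) = C1 - y^3/4 - 2*y^2/3 + 4*y/5


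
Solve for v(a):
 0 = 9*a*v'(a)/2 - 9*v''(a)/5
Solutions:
 v(a) = C1 + C2*erfi(sqrt(5)*a/2)


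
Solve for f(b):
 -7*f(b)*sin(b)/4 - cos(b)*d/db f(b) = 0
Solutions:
 f(b) = C1*cos(b)^(7/4)


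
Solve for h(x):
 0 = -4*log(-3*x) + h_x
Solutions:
 h(x) = C1 + 4*x*log(-x) + 4*x*(-1 + log(3))


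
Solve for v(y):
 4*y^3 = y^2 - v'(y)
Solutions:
 v(y) = C1 - y^4 + y^3/3


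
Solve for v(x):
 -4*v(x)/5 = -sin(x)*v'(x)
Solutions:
 v(x) = C1*(cos(x) - 1)^(2/5)/(cos(x) + 1)^(2/5)


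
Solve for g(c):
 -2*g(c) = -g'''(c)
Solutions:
 g(c) = C3*exp(2^(1/3)*c) + (C1*sin(2^(1/3)*sqrt(3)*c/2) + C2*cos(2^(1/3)*sqrt(3)*c/2))*exp(-2^(1/3)*c/2)


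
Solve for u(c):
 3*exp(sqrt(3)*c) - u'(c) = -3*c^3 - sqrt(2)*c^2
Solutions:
 u(c) = C1 + 3*c^4/4 + sqrt(2)*c^3/3 + sqrt(3)*exp(sqrt(3)*c)


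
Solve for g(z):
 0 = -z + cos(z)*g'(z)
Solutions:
 g(z) = C1 + Integral(z/cos(z), z)


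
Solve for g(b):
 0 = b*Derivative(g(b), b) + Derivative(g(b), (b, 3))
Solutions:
 g(b) = C1 + Integral(C2*airyai(-b) + C3*airybi(-b), b)


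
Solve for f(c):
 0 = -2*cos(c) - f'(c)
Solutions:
 f(c) = C1 - 2*sin(c)


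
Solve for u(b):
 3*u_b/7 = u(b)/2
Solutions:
 u(b) = C1*exp(7*b/6)


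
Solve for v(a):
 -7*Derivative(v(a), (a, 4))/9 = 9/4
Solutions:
 v(a) = C1 + C2*a + C3*a^2 + C4*a^3 - 27*a^4/224


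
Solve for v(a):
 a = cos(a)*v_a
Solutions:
 v(a) = C1 + Integral(a/cos(a), a)


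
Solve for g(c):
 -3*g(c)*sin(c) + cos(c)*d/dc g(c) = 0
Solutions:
 g(c) = C1/cos(c)^3


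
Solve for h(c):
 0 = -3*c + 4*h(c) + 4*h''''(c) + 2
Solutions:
 h(c) = 3*c/4 + (C1*sin(sqrt(2)*c/2) + C2*cos(sqrt(2)*c/2))*exp(-sqrt(2)*c/2) + (C3*sin(sqrt(2)*c/2) + C4*cos(sqrt(2)*c/2))*exp(sqrt(2)*c/2) - 1/2


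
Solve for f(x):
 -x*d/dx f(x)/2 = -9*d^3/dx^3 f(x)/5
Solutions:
 f(x) = C1 + Integral(C2*airyai(60^(1/3)*x/6) + C3*airybi(60^(1/3)*x/6), x)


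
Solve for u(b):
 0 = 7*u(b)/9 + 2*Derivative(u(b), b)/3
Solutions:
 u(b) = C1*exp(-7*b/6)


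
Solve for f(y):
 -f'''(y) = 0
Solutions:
 f(y) = C1 + C2*y + C3*y^2


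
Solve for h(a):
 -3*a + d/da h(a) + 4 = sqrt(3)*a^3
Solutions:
 h(a) = C1 + sqrt(3)*a^4/4 + 3*a^2/2 - 4*a


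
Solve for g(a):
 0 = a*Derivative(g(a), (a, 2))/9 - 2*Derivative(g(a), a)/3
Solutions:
 g(a) = C1 + C2*a^7


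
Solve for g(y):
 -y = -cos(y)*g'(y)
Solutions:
 g(y) = C1 + Integral(y/cos(y), y)


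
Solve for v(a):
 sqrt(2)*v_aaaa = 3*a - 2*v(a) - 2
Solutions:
 v(a) = 3*a/2 + (C1*sin(2^(5/8)*a/2) + C2*cos(2^(5/8)*a/2))*exp(-2^(5/8)*a/2) + (C3*sin(2^(5/8)*a/2) + C4*cos(2^(5/8)*a/2))*exp(2^(5/8)*a/2) - 1


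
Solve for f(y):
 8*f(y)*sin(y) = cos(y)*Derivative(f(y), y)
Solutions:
 f(y) = C1/cos(y)^8


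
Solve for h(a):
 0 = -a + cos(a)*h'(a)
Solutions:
 h(a) = C1 + Integral(a/cos(a), a)


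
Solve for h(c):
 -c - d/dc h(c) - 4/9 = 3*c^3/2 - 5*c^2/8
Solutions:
 h(c) = C1 - 3*c^4/8 + 5*c^3/24 - c^2/2 - 4*c/9


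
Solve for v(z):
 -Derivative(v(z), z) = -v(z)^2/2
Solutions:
 v(z) = -2/(C1 + z)


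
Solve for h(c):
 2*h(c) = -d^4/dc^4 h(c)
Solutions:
 h(c) = (C1*sin(2^(3/4)*c/2) + C2*cos(2^(3/4)*c/2))*exp(-2^(3/4)*c/2) + (C3*sin(2^(3/4)*c/2) + C4*cos(2^(3/4)*c/2))*exp(2^(3/4)*c/2)


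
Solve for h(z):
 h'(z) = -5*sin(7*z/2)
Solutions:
 h(z) = C1 + 10*cos(7*z/2)/7


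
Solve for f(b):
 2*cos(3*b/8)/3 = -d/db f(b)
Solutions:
 f(b) = C1 - 16*sin(3*b/8)/9


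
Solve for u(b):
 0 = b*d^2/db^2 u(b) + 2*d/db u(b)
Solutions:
 u(b) = C1 + C2/b


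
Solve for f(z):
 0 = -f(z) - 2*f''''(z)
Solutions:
 f(z) = (C1*sin(2^(1/4)*z/2) + C2*cos(2^(1/4)*z/2))*exp(-2^(1/4)*z/2) + (C3*sin(2^(1/4)*z/2) + C4*cos(2^(1/4)*z/2))*exp(2^(1/4)*z/2)


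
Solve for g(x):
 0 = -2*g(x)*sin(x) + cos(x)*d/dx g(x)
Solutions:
 g(x) = C1/cos(x)^2


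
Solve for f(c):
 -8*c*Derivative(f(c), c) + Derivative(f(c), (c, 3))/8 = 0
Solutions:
 f(c) = C1 + Integral(C2*airyai(4*c) + C3*airybi(4*c), c)


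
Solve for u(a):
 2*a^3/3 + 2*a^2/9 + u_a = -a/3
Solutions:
 u(a) = C1 - a^4/6 - 2*a^3/27 - a^2/6


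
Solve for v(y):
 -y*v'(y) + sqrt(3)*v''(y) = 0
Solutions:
 v(y) = C1 + C2*erfi(sqrt(2)*3^(3/4)*y/6)


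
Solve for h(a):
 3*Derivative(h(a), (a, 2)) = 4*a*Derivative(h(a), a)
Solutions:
 h(a) = C1 + C2*erfi(sqrt(6)*a/3)


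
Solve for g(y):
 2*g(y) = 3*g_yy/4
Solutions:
 g(y) = C1*exp(-2*sqrt(6)*y/3) + C2*exp(2*sqrt(6)*y/3)


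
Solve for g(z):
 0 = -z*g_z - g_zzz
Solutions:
 g(z) = C1 + Integral(C2*airyai(-z) + C3*airybi(-z), z)


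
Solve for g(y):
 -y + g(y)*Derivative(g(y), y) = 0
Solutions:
 g(y) = -sqrt(C1 + y^2)
 g(y) = sqrt(C1 + y^2)


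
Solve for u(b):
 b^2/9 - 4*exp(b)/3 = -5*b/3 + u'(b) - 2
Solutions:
 u(b) = C1 + b^3/27 + 5*b^2/6 + 2*b - 4*exp(b)/3


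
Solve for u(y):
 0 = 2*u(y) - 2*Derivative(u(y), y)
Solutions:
 u(y) = C1*exp(y)


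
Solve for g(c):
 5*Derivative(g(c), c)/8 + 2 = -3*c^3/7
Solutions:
 g(c) = C1 - 6*c^4/35 - 16*c/5


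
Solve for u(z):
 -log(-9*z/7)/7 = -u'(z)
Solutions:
 u(z) = C1 + z*log(-z)/7 + z*(-log(7) - 1 + 2*log(3))/7


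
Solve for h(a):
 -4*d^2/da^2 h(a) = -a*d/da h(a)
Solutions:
 h(a) = C1 + C2*erfi(sqrt(2)*a/4)


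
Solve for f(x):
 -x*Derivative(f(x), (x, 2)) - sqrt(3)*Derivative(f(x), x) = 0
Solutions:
 f(x) = C1 + C2*x^(1 - sqrt(3))


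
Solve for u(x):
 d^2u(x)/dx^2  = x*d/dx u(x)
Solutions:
 u(x) = C1 + C2*erfi(sqrt(2)*x/2)


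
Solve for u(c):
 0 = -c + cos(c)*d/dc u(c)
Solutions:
 u(c) = C1 + Integral(c/cos(c), c)


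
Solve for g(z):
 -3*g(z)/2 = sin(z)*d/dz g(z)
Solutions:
 g(z) = C1*(cos(z) + 1)^(3/4)/(cos(z) - 1)^(3/4)
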